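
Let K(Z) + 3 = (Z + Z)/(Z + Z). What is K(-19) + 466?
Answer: 464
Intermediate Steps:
K(Z) = -2 (K(Z) = -3 + (Z + Z)/(Z + Z) = -3 + (2*Z)/((2*Z)) = -3 + (2*Z)*(1/(2*Z)) = -3 + 1 = -2)
K(-19) + 466 = -2 + 466 = 464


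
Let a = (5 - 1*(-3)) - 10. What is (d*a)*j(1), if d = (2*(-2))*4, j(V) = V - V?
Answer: 0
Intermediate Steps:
j(V) = 0
a = -2 (a = (5 + 3) - 10 = 8 - 10 = -2)
d = -16 (d = -4*4 = -16)
(d*a)*j(1) = -16*(-2)*0 = 32*0 = 0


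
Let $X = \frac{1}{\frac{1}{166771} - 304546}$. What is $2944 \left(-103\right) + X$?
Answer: $- \frac{15400983762865651}{50789440965} \approx -3.0323 \cdot 10^{5}$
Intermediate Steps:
$X = - \frac{166771}{50789440965}$ ($X = \frac{1}{\frac{1}{166771} - 304546} = \frac{1}{- \frac{50789440965}{166771}} = - \frac{166771}{50789440965} \approx -3.2836 \cdot 10^{-6}$)
$2944 \left(-103\right) + X = 2944 \left(-103\right) - \frac{166771}{50789440965} = -303232 - \frac{166771}{50789440965} = - \frac{15400983762865651}{50789440965}$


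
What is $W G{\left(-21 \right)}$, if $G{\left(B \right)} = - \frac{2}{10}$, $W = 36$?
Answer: $- \frac{36}{5} \approx -7.2$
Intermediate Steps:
$G{\left(B \right)} = - \frac{1}{5}$ ($G{\left(B \right)} = \left(-2\right) \frac{1}{10} = - \frac{1}{5}$)
$W G{\left(-21 \right)} = 36 \left(- \frac{1}{5}\right) = - \frac{36}{5}$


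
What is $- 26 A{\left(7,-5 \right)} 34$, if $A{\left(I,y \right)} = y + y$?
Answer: $8840$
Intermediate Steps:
$A{\left(I,y \right)} = 2 y$
$- 26 A{\left(7,-5 \right)} 34 = - 26 \cdot 2 \left(-5\right) 34 = \left(-26\right) \left(-10\right) 34 = 260 \cdot 34 = 8840$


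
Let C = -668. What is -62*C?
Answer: 41416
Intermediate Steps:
-62*C = -62*(-668) = 41416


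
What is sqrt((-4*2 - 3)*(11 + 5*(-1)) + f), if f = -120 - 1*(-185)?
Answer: I ≈ 1.0*I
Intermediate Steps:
f = 65 (f = -120 + 185 = 65)
sqrt((-4*2 - 3)*(11 + 5*(-1)) + f) = sqrt((-4*2 - 3)*(11 + 5*(-1)) + 65) = sqrt((-8 - 3)*(11 - 5) + 65) = sqrt(-11*6 + 65) = sqrt(-66 + 65) = sqrt(-1) = I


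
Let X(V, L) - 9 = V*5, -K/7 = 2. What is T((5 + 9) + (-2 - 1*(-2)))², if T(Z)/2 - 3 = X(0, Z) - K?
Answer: 2704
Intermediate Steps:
K = -14 (K = -7*2 = -14)
X(V, L) = 9 + 5*V (X(V, L) = 9 + V*5 = 9 + 5*V)
T(Z) = 52 (T(Z) = 6 + 2*((9 + 5*0) - 1*(-14)) = 6 + 2*((9 + 0) + 14) = 6 + 2*(9 + 14) = 6 + 2*23 = 6 + 46 = 52)
T((5 + 9) + (-2 - 1*(-2)))² = 52² = 2704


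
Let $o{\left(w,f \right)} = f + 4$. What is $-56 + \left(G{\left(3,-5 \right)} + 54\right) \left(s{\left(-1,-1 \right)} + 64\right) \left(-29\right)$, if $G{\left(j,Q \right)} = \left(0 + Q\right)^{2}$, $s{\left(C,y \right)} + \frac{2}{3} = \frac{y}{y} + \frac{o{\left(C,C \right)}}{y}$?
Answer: $- \frac{421712}{3} \approx -1.4057 \cdot 10^{5}$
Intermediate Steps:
$o{\left(w,f \right)} = 4 + f$
$s{\left(C,y \right)} = \frac{1}{3} + \frac{4 + C}{y}$ ($s{\left(C,y \right)} = - \frac{2}{3} + \left(\frac{y}{y} + \frac{4 + C}{y}\right) = - \frac{2}{3} + \left(1 + \frac{4 + C}{y}\right) = \frac{1}{3} + \frac{4 + C}{y}$)
$G{\left(j,Q \right)} = Q^{2}$
$-56 + \left(G{\left(3,-5 \right)} + 54\right) \left(s{\left(-1,-1 \right)} + 64\right) \left(-29\right) = -56 + \left(\left(-5\right)^{2} + 54\right) \left(\frac{4 - 1 + \frac{1}{3} \left(-1\right)}{-1} + 64\right) \left(-29\right) = -56 + \left(25 + 54\right) \left(- (4 - 1 - \frac{1}{3}) + 64\right) \left(-29\right) = -56 + 79 \left(\left(-1\right) \frac{8}{3} + 64\right) \left(-29\right) = -56 + 79 \left(- \frac{8}{3} + 64\right) \left(-29\right) = -56 + 79 \cdot \frac{184}{3} \left(-29\right) = -56 + \frac{14536}{3} \left(-29\right) = -56 - \frac{421544}{3} = - \frac{421712}{3}$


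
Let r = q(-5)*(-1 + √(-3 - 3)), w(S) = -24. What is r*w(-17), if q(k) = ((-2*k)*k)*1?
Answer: -1200 + 1200*I*√6 ≈ -1200.0 + 2939.4*I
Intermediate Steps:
q(k) = -2*k² (q(k) = -2*k²*1 = -2*k²)
r = 50 - 50*I*√6 (r = (-2*(-5)²)*(-1 + √(-3 - 3)) = (-2*25)*(-1 + √(-6)) = -50*(-1 + I*√6) = 50 - 50*I*√6 ≈ 50.0 - 122.47*I)
r*w(-17) = (50 - 50*I*√6)*(-24) = -1200 + 1200*I*√6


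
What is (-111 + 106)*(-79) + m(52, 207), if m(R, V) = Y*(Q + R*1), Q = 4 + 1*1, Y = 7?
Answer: 794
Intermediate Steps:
Q = 5 (Q = 4 + 1 = 5)
m(R, V) = 35 + 7*R (m(R, V) = 7*(5 + R*1) = 7*(5 + R) = 35 + 7*R)
(-111 + 106)*(-79) + m(52, 207) = (-111 + 106)*(-79) + (35 + 7*52) = -5*(-79) + (35 + 364) = 395 + 399 = 794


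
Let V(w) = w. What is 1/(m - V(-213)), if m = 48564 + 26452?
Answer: 1/75229 ≈ 1.3293e-5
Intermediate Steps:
m = 75016
1/(m - V(-213)) = 1/(75016 - 1*(-213)) = 1/(75016 + 213) = 1/75229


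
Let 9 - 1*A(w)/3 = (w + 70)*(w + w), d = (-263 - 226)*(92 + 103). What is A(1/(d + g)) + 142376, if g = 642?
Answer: 425811202927387/2990184123 ≈ 1.4240e+5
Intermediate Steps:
d = -95355 (d = -489*195 = -95355)
A(w) = 27 - 6*w*(70 + w) (A(w) = 27 - 3*(w + 70)*(w + w) = 27 - 3*(70 + w)*2*w = 27 - 6*w*(70 + w))
A(1/(d + g)) + 142376 = (27 - 420/(-95355 + 642) - 6/(-95355 + 642)²) + 142376 = (27 - 420/(-94713) - 6*(1/(-94713))²) + 142376 = (27 - 420*(-1/94713) - 6*(-1/94713)²) + 142376 = (27 + 140/31571 - 6*1/8970552369) + 142376 = (27 + 140/31571 - 2/2990184123) + 142376 = 80748231139/2990184123 + 142376 = 425811202927387/2990184123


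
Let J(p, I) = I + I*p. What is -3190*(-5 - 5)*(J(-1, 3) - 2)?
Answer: -63800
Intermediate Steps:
-3190*(-5 - 5)*(J(-1, 3) - 2) = -3190*(-5 - 5)*(3*(1 - 1) - 2) = -(-31900)*(3*0 - 2) = -(-31900)*(0 - 2) = -(-31900)*(-2) = -3190*20 = -63800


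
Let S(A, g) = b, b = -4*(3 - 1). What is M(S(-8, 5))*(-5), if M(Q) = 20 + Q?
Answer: -60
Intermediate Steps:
b = -8 (b = -4*2 = -8)
S(A, g) = -8
M(S(-8, 5))*(-5) = (20 - 8)*(-5) = 12*(-5) = -60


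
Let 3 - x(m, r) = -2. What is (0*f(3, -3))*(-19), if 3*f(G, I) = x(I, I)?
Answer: 0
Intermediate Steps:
x(m, r) = 5 (x(m, r) = 3 - 1*(-2) = 3 + 2 = 5)
f(G, I) = 5/3 (f(G, I) = (⅓)*5 = 5/3)
(0*f(3, -3))*(-19) = (0*(5/3))*(-19) = 0*(-19) = 0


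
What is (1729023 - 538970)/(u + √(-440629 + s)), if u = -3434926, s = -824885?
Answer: -2043871995539/5899358945495 - 1190053*I*√1265514/11798717890990 ≈ -0.34646 - 0.00011347*I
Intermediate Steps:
(1729023 - 538970)/(u + √(-440629 + s)) = (1729023 - 538970)/(-3434926 + √(-440629 - 824885)) = 1190053/(-3434926 + √(-1265514)) = 1190053/(-3434926 + I*√1265514)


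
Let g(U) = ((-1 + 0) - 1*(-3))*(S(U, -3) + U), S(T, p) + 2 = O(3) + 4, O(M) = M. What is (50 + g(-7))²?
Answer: 2116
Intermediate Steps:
S(T, p) = 5 (S(T, p) = -2 + (3 + 4) = -2 + 7 = 5)
g(U) = 10 + 2*U (g(U) = ((-1 + 0) - 1*(-3))*(5 + U) = (-1 + 3)*(5 + U) = 2*(5 + U) = 10 + 2*U)
(50 + g(-7))² = (50 + (10 + 2*(-7)))² = (50 + (10 - 14))² = (50 - 4)² = 46² = 2116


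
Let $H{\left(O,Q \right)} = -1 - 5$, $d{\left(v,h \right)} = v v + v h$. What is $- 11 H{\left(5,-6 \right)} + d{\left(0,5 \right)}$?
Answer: $66$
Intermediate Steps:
$d{\left(v,h \right)} = v^{2} + h v$
$H{\left(O,Q \right)} = -6$
$- 11 H{\left(5,-6 \right)} + d{\left(0,5 \right)} = \left(-11\right) \left(-6\right) + 0 \left(5 + 0\right) = 66 + 0 \cdot 5 = 66 + 0 = 66$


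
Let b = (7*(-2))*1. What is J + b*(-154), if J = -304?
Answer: 1852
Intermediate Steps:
b = -14 (b = -14*1 = -14)
J + b*(-154) = -304 - 14*(-154) = -304 + 2156 = 1852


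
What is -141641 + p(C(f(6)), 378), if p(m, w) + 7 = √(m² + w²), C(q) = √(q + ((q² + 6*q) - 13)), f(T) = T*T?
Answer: -141648 + √144419 ≈ -1.4127e+5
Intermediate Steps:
f(T) = T²
C(q) = √(-13 + q² + 7*q) (C(q) = √(q + (-13 + q² + 6*q)) = √(-13 + q² + 7*q))
p(m, w) = -7 + √(m² + w²)
-141641 + p(C(f(6)), 378) = -141641 + (-7 + √((√(-13 + (6²)² + 7*6²))² + 378²)) = -141641 + (-7 + √((√(-13 + 36² + 7*36))² + 142884)) = -141641 + (-7 + √((√(-13 + 1296 + 252))² + 142884)) = -141641 + (-7 + √((√1535)² + 142884)) = -141641 + (-7 + √(1535 + 142884)) = -141641 + (-7 + √144419) = -141648 + √144419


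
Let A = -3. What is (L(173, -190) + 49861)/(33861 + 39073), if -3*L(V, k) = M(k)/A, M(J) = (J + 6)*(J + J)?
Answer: 518669/656406 ≈ 0.79016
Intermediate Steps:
M(J) = 2*J*(6 + J) (M(J) = (6 + J)*(2*J) = 2*J*(6 + J))
L(V, k) = 2*k*(6 + k)/9 (L(V, k) = -2*k*(6 + k)/(3*(-3)) = -(-1)*2*k*(6 + k)/9 = -(-2)*k*(6 + k)/9 = 2*k*(6 + k)/9)
(L(173, -190) + 49861)/(33861 + 39073) = ((2/9)*(-190)*(6 - 190) + 49861)/(33861 + 39073) = ((2/9)*(-190)*(-184) + 49861)/72934 = (69920/9 + 49861)*(1/72934) = (518669/9)*(1/72934) = 518669/656406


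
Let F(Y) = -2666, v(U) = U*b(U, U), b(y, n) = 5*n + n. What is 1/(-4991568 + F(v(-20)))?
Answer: -1/4994234 ≈ -2.0023e-7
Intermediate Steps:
b(y, n) = 6*n
v(U) = 6*U² (v(U) = U*(6*U) = 6*U²)
1/(-4991568 + F(v(-20))) = 1/(-4991568 - 2666) = 1/(-4994234) = -1/4994234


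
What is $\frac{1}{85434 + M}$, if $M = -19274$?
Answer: $\frac{1}{66160} \approx 1.5115 \cdot 10^{-5}$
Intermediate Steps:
$\frac{1}{85434 + M} = \frac{1}{85434 - 19274} = \frac{1}{66160}$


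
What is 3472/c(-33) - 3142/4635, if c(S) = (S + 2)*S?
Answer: 138478/50985 ≈ 2.7161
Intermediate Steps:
c(S) = S*(2 + S) (c(S) = (2 + S)*S = S*(2 + S))
3472/c(-33) - 3142/4635 = 3472/((-33*(2 - 33))) - 3142/4635 = 3472/((-33*(-31))) - 3142*1/4635 = 3472/1023 - 3142/4635 = 3472*(1/1023) - 3142/4635 = 112/33 - 3142/4635 = 138478/50985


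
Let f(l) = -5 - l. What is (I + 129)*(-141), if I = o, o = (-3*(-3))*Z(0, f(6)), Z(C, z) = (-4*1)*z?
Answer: -74025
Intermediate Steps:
Z(C, z) = -4*z
o = 396 (o = (-3*(-3))*(-4*(-5 - 1*6)) = 9*(-4*(-5 - 6)) = 9*(-4*(-11)) = 9*44 = 396)
I = 396
(I + 129)*(-141) = (396 + 129)*(-141) = 525*(-141) = -74025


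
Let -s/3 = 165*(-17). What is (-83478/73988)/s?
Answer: -13913/103768170 ≈ -0.00013408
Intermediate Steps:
s = 8415 (s = -495*(-17) = -3*(-2805) = 8415)
(-83478/73988)/s = -83478/73988/8415 = -83478*1/73988*(1/8415) = -41739/36994*1/8415 = -13913/103768170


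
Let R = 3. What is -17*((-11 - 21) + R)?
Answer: 493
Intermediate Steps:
-17*((-11 - 21) + R) = -17*((-11 - 21) + 3) = -17*(-32 + 3) = -17*(-29) = 493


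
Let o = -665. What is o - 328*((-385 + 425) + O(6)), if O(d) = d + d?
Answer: -17721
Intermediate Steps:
O(d) = 2*d
o - 328*((-385 + 425) + O(6)) = -665 - 328*((-385 + 425) + 2*6) = -665 - 328*(40 + 12) = -665 - 328*52 = -665 - 17056 = -17721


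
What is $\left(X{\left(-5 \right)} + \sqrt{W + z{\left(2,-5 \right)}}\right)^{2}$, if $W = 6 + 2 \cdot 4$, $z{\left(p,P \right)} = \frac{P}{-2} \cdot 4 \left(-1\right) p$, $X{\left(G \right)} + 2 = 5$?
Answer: $\left(3 + i \sqrt{6}\right)^{2} \approx 3.0 + 14.697 i$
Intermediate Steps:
$X{\left(G \right)} = 3$ ($X{\left(G \right)} = -2 + 5 = 3$)
$z{\left(p,P \right)} = 2 P p$ ($z{\left(p,P \right)} = P \left(- \frac{1}{2}\right) 4 \left(-1\right) p = - \frac{P}{2} \cdot 4 \left(-1\right) p = - 2 P \left(-1\right) p = 2 P p$)
$W = 14$ ($W = 6 + 8 = 14$)
$\left(X{\left(-5 \right)} + \sqrt{W + z{\left(2,-5 \right)}}\right)^{2} = \left(3 + \sqrt{14 + 2 \left(-5\right) 2}\right)^{2} = \left(3 + \sqrt{14 - 20}\right)^{2} = \left(3 + \sqrt{-6}\right)^{2} = \left(3 + i \sqrt{6}\right)^{2}$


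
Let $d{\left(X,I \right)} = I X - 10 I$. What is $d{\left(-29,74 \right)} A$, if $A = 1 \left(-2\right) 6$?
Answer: $34632$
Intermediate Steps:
$A = -12$ ($A = \left(-2\right) 6 = -12$)
$d{\left(X,I \right)} = - 10 I + I X$
$d{\left(-29,74 \right)} A = 74 \left(-10 - 29\right) \left(-12\right) = 74 \left(-39\right) \left(-12\right) = \left(-2886\right) \left(-12\right) = 34632$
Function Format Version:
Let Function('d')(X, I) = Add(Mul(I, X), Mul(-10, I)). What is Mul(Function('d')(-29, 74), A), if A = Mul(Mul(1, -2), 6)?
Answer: 34632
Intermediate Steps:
A = -12 (A = Mul(-2, 6) = -12)
Function('d')(X, I) = Add(Mul(-10, I), Mul(I, X))
Mul(Function('d')(-29, 74), A) = Mul(Mul(74, Add(-10, -29)), -12) = Mul(Mul(74, -39), -12) = Mul(-2886, -12) = 34632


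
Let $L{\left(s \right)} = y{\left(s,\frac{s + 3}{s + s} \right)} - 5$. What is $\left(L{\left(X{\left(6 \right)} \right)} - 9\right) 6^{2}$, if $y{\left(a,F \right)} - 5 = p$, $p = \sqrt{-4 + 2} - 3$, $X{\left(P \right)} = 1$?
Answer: $-432 + 36 i \sqrt{2} \approx -432.0 + 50.912 i$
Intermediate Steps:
$p = -3 + i \sqrt{2}$ ($p = \sqrt{-2} - 3 = i \sqrt{2} - 3 = -3 + i \sqrt{2} \approx -3.0 + 1.4142 i$)
$y{\left(a,F \right)} = 2 + i \sqrt{2}$ ($y{\left(a,F \right)} = 5 - \left(3 - i \sqrt{2}\right) = 2 + i \sqrt{2}$)
$L{\left(s \right)} = -3 + i \sqrt{2}$ ($L{\left(s \right)} = \left(2 + i \sqrt{2}\right) - 5 = -3 + i \sqrt{2}$)
$\left(L{\left(X{\left(6 \right)} \right)} - 9\right) 6^{2} = \left(\left(-3 + i \sqrt{2}\right) - 9\right) 6^{2} = \left(-12 + i \sqrt{2}\right) 36 = -432 + 36 i \sqrt{2}$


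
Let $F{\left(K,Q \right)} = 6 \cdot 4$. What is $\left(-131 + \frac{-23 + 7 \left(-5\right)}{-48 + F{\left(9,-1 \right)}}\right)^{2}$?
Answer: $\frac{2380849}{144} \approx 16534.0$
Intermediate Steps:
$F{\left(K,Q \right)} = 24$
$\left(-131 + \frac{-23 + 7 \left(-5\right)}{-48 + F{\left(9,-1 \right)}}\right)^{2} = \left(-131 + \frac{-23 + 7 \left(-5\right)}{-48 + 24}\right)^{2} = \left(-131 + \frac{-23 - 35}{-24}\right)^{2} = \left(-131 - - \frac{29}{12}\right)^{2} = \left(-131 + \frac{29}{12}\right)^{2} = \left(- \frac{1543}{12}\right)^{2} = \frac{2380849}{144}$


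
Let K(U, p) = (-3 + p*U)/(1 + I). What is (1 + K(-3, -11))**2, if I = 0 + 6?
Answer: 1369/49 ≈ 27.939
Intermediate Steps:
I = 6
K(U, p) = -3/7 + U*p/7 (K(U, p) = (-3 + p*U)/(1 + 6) = (-3 + U*p)/7 = (-3 + U*p)*(1/7) = -3/7 + U*p/7)
(1 + K(-3, -11))**2 = (1 + (-3/7 + (1/7)*(-3)*(-11)))**2 = (1 + (-3/7 + 33/7))**2 = (1 + 30/7)**2 = (37/7)**2 = 1369/49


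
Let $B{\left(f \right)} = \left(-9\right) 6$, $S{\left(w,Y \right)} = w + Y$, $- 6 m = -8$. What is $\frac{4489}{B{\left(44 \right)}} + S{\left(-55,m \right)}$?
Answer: $- \frac{7387}{54} \approx -136.8$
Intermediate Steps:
$m = \frac{4}{3}$ ($m = \left(- \frac{1}{6}\right) \left(-8\right) = \frac{4}{3} \approx 1.3333$)
$S{\left(w,Y \right)} = Y + w$
$B{\left(f \right)} = -54$
$\frac{4489}{B{\left(44 \right)}} + S{\left(-55,m \right)} = \frac{4489}{-54} + \left(\frac{4}{3} - 55\right) = 4489 \left(- \frac{1}{54}\right) - \frac{161}{3} = - \frac{4489}{54} - \frac{161}{3} = - \frac{7387}{54}$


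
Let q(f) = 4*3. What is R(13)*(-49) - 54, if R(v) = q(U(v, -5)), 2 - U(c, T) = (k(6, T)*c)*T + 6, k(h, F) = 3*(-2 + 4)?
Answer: -642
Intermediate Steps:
k(h, F) = 6 (k(h, F) = 3*2 = 6)
U(c, T) = -4 - 6*T*c (U(c, T) = 2 - ((6*c)*T + 6) = 2 - (6*T*c + 6) = 2 - (6 + 6*T*c) = 2 + (-6 - 6*T*c) = -4 - 6*T*c)
q(f) = 12
R(v) = 12
R(13)*(-49) - 54 = 12*(-49) - 54 = -588 - 54 = -642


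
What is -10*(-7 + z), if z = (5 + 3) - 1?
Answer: 0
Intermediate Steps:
z = 7 (z = 8 - 1 = 7)
-10*(-7 + z) = -10*(-7 + 7) = -10*0 = 0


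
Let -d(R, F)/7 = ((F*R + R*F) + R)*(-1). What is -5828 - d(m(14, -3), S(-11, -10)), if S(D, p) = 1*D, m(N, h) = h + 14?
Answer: -4211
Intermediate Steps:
m(N, h) = 14 + h
S(D, p) = D
d(R, F) = 7*R + 14*F*R (d(R, F) = -7*((F*R + R*F) + R)*(-1) = -7*((F*R + F*R) + R)*(-1) = -7*(2*F*R + R)*(-1) = -7*(R + 2*F*R)*(-1) = -7*(-R - 2*F*R) = 7*R + 14*F*R)
-5828 - d(m(14, -3), S(-11, -10)) = -5828 - 7*(14 - 3)*(1 + 2*(-11)) = -5828 - 7*11*(1 - 22) = -5828 - 7*11*(-21) = -5828 - 1*(-1617) = -5828 + 1617 = -4211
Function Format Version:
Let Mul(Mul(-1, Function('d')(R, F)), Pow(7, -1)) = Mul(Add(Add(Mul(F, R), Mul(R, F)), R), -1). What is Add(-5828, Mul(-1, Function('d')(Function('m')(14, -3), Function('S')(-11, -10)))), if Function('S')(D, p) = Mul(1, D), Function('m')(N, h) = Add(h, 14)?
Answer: -4211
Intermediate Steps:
Function('m')(N, h) = Add(14, h)
Function('S')(D, p) = D
Function('d')(R, F) = Add(Mul(7, R), Mul(14, F, R)) (Function('d')(R, F) = Mul(-7, Mul(Add(Add(Mul(F, R), Mul(R, F)), R), -1)) = Mul(-7, Mul(Add(Add(Mul(F, R), Mul(F, R)), R), -1)) = Mul(-7, Mul(Add(Mul(2, F, R), R), -1)) = Mul(-7, Mul(Add(R, Mul(2, F, R)), -1)) = Mul(-7, Add(Mul(-1, R), Mul(-2, F, R))) = Add(Mul(7, R), Mul(14, F, R)))
Add(-5828, Mul(-1, Function('d')(Function('m')(14, -3), Function('S')(-11, -10)))) = Add(-5828, Mul(-1, Mul(7, Add(14, -3), Add(1, Mul(2, -11))))) = Add(-5828, Mul(-1, Mul(7, 11, Add(1, -22)))) = Add(-5828, Mul(-1, Mul(7, 11, -21))) = Add(-5828, Mul(-1, -1617)) = Add(-5828, 1617) = -4211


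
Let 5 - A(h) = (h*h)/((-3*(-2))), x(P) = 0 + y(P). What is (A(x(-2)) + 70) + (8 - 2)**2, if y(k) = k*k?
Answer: 325/3 ≈ 108.33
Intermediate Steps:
y(k) = k**2
x(P) = P**2 (x(P) = 0 + P**2 = P**2)
A(h) = 5 - h**2/6 (A(h) = 5 - h*h/((-3*(-2))) = 5 - h**2/6)
(A(x(-2)) + 70) + (8 - 2)**2 = ((5 - ((-2)**2)**2/6) + 70) + (8 - 2)**2 = ((5 - 1/6*4**2) + 70) + 6**2 = ((5 - 1/6*16) + 70) + 36 = ((5 - 8/3) + 70) + 36 = (7/3 + 70) + 36 = 217/3 + 36 = 325/3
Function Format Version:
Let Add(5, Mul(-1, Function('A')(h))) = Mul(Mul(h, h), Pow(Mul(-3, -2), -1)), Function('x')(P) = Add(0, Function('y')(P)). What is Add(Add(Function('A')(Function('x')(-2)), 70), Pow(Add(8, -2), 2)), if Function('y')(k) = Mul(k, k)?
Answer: Rational(325, 3) ≈ 108.33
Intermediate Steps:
Function('y')(k) = Pow(k, 2)
Function('x')(P) = Pow(P, 2) (Function('x')(P) = Add(0, Pow(P, 2)) = Pow(P, 2))
Function('A')(h) = Add(5, Mul(Rational(-1, 6), Pow(h, 2))) (Function('A')(h) = Add(5, Mul(-1, Mul(Mul(h, h), Pow(Mul(-3, -2), -1)))) = Add(5, Mul(-1, Mul(Pow(h, 2), Pow(6, -1)))) = Add(5, Mul(-1, Mul(Pow(h, 2), Rational(1, 6)))) = Add(5, Mul(-1, Mul(Rational(1, 6), Pow(h, 2)))) = Add(5, Mul(Rational(-1, 6), Pow(h, 2))))
Add(Add(Function('A')(Function('x')(-2)), 70), Pow(Add(8, -2), 2)) = Add(Add(Add(5, Mul(Rational(-1, 6), Pow(Pow(-2, 2), 2))), 70), Pow(Add(8, -2), 2)) = Add(Add(Add(5, Mul(Rational(-1, 6), Pow(4, 2))), 70), Pow(6, 2)) = Add(Add(Add(5, Mul(Rational(-1, 6), 16)), 70), 36) = Add(Add(Add(5, Rational(-8, 3)), 70), 36) = Add(Add(Rational(7, 3), 70), 36) = Add(Rational(217, 3), 36) = Rational(325, 3)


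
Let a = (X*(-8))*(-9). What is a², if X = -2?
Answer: 20736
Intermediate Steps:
a = -144 (a = -2*(-8)*(-9) = 16*(-9) = -144)
a² = (-144)² = 20736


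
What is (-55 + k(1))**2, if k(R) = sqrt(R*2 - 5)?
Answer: (55 - I*sqrt(3))**2 ≈ 3022.0 - 190.53*I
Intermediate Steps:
k(R) = sqrt(-5 + 2*R) (k(R) = sqrt(2*R - 5) = sqrt(-5 + 2*R))
(-55 + k(1))**2 = (-55 + sqrt(-5 + 2*1))**2 = (-55 + sqrt(-5 + 2))**2 = (-55 + sqrt(-3))**2 = (-55 + I*sqrt(3))**2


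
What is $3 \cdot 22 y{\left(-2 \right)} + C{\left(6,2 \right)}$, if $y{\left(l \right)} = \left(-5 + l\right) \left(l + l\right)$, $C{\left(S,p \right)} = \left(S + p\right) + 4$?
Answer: $1860$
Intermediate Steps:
$C{\left(S,p \right)} = 4 + S + p$
$y{\left(l \right)} = 2 l \left(-5 + l\right)$ ($y{\left(l \right)} = \left(-5 + l\right) 2 l = 2 l \left(-5 + l\right)$)
$3 \cdot 22 y{\left(-2 \right)} + C{\left(6,2 \right)} = 3 \cdot 22 \cdot 2 \left(-2\right) \left(-5 - 2\right) + \left(4 + 6 + 2\right) = 66 \cdot 2 \left(-2\right) \left(-7\right) + 12 = 66 \cdot 28 + 12 = 1848 + 12 = 1860$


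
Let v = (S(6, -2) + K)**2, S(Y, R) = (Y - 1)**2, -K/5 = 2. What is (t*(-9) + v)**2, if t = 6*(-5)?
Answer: 245025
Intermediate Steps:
K = -10 (K = -5*2 = -10)
S(Y, R) = (-1 + Y)**2
t = -30
v = 225 (v = ((-1 + 6)**2 - 10)**2 = (5**2 - 10)**2 = (25 - 10)**2 = 15**2 = 225)
(t*(-9) + v)**2 = (-30*(-9) + 225)**2 = (270 + 225)**2 = 495**2 = 245025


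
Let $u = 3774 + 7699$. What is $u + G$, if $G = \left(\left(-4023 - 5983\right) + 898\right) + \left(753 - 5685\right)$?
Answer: $-2567$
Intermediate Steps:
$u = 11473$
$G = -14040$ ($G = \left(\left(-4023 - 5983\right) + 898\right) - 4932 = \left(-10006 + 898\right) - 4932 = -9108 - 4932 = -14040$)
$u + G = 11473 - 14040 = -2567$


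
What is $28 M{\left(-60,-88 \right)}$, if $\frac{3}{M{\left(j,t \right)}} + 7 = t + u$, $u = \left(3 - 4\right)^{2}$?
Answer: $- \frac{42}{47} \approx -0.89362$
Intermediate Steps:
$u = 1$ ($u = \left(-1\right)^{2} = 1$)
$M{\left(j,t \right)} = \frac{3}{-6 + t}$ ($M{\left(j,t \right)} = \frac{3}{-7 + \left(t + 1\right)} = \frac{3}{-7 + \left(1 + t\right)} = \frac{3}{-6 + t}$)
$28 M{\left(-60,-88 \right)} = 28 \frac{3}{-6 - 88} = 28 \frac{3}{-94} = 28 \cdot 3 \left(- \frac{1}{94}\right) = 28 \left(- \frac{3}{94}\right) = - \frac{42}{47}$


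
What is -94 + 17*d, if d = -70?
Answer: -1284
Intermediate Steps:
-94 + 17*d = -94 + 17*(-70) = -94 - 1190 = -1284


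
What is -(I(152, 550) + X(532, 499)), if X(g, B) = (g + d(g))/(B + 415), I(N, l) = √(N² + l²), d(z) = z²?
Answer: -141778/457 - 2*√81401 ≈ -880.85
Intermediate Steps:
X(g, B) = (g + g²)/(415 + B) (X(g, B) = (g + g²)/(B + 415) = (g + g²)/(415 + B))
-(I(152, 550) + X(532, 499)) = -(√(152² + 550²) + 532*(1 + 532)/(415 + 499)) = -(√(23104 + 302500) + 532*533/914) = -(√325604 + 532*(1/914)*533) = -(2*√81401 + 141778/457) = -(141778/457 + 2*√81401) = -141778/457 - 2*√81401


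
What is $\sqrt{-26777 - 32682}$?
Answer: $i \sqrt{59459} \approx 243.84 i$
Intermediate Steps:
$\sqrt{-26777 - 32682} = \sqrt{-59459} = i \sqrt{59459}$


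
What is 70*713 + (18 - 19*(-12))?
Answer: 50156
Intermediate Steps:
70*713 + (18 - 19*(-12)) = 49910 + (18 + 228) = 49910 + 246 = 50156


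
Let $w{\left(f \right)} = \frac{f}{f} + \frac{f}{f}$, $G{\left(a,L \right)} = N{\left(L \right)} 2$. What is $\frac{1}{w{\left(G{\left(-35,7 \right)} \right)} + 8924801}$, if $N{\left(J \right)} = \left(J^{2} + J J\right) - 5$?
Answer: $\frac{1}{8924803} \approx 1.1205 \cdot 10^{-7}$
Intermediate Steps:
$N{\left(J \right)} = -5 + 2 J^{2}$ ($N{\left(J \right)} = \left(J^{2} + J^{2}\right) - 5 = 2 J^{2} - 5 = -5 + 2 J^{2}$)
$G{\left(a,L \right)} = -10 + 4 L^{2}$ ($G{\left(a,L \right)} = \left(-5 + 2 L^{2}\right) 2 = -10 + 4 L^{2}$)
$w{\left(f \right)} = 2$ ($w{\left(f \right)} = 1 + 1 = 2$)
$\frac{1}{w{\left(G{\left(-35,7 \right)} \right)} + 8924801} = \frac{1}{2 + 8924801} = \frac{1}{8924803}$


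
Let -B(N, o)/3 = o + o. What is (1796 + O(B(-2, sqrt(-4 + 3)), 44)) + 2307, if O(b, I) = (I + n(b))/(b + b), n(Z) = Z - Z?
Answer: 4103 + 11*I/3 ≈ 4103.0 + 3.6667*I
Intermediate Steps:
n(Z) = 0
B(N, o) = -6*o (B(N, o) = -3*(o + o) = -6*o)
O(b, I) = I/(2*b) (O(b, I) = (I + 0)/(b + b) = I/((2*b)) = I*(1/(2*b)) = I/(2*b))
(1796 + O(B(-2, sqrt(-4 + 3)), 44)) + 2307 = (1796 + (1/2)*44/(-6*sqrt(-4 + 3))) + 2307 = (1796 + (1/2)*44/(-6*I)) + 2307 = (1796 + (1/2)*44*(I/6)) + 2307 = (1796 + 11*I/3) + 2307 = 4103 + 11*I/3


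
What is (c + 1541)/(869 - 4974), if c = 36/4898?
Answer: -3773927/10053145 ≈ -0.37540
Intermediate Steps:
c = 18/2449 (c = 36*(1/4898) = 18/2449 ≈ 0.0073499)
(c + 1541)/(869 - 4974) = (18/2449 + 1541)/(869 - 4974) = (3773927/2449)/(-4105) = (3773927/2449)*(-1/4105) = -3773927/10053145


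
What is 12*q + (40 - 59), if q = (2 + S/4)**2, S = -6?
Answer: -16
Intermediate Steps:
q = 1/4 (q = (2 - 6/4)**2 = (2 - 6*1/4)**2 = (2 - 3/2)**2 = (1/2)**2 = 1/4 ≈ 0.25000)
12*q + (40 - 59) = 12*(1/4) + (40 - 59) = 3 - 19 = -16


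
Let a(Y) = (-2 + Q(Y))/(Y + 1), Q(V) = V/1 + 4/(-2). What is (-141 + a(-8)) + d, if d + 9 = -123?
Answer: -1899/7 ≈ -271.29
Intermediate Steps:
Q(V) = -2 + V (Q(V) = V*1 + 4*(-½) = V - 2 = -2 + V)
d = -132 (d = -9 - 123 = -132)
a(Y) = (-4 + Y)/(1 + Y) (a(Y) = (-2 + (-2 + Y))/(Y + 1) = (-4 + Y)/(1 + Y))
(-141 + a(-8)) + d = (-141 + (-4 - 8)/(1 - 8)) - 132 = (-141 - 12/(-7)) - 132 = (-141 - ⅐*(-12)) - 132 = (-141 + 12/7) - 132 = -975/7 - 132 = -1899/7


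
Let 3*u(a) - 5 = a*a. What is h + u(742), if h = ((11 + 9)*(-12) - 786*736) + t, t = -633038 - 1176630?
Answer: -2204881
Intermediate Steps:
u(a) = 5/3 + a²/3 (u(a) = 5/3 + (a*a)/3 = 5/3 + a²/3)
t = -1809668
h = -2388404 (h = ((11 + 9)*(-12) - 786*736) - 1809668 = (20*(-12) - 578496) - 1809668 = (-240 - 578496) - 1809668 = -578736 - 1809668 = -2388404)
h + u(742) = -2388404 + (5/3 + (⅓)*742²) = -2388404 + (5/3 + (⅓)*550564) = -2388404 + (5/3 + 550564/3) = -2388404 + 183523 = -2204881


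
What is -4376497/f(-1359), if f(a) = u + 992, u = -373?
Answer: -4376497/619 ≈ -7070.3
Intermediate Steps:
f(a) = 619 (f(a) = -373 + 992 = 619)
-4376497/f(-1359) = -4376497/619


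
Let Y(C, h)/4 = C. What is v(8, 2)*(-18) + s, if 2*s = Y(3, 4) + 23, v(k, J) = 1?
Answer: -1/2 ≈ -0.50000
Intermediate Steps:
Y(C, h) = 4*C
s = 35/2 (s = (4*3 + 23)/2 = (12 + 23)/2 = (1/2)*35 = 35/2 ≈ 17.500)
v(8, 2)*(-18) + s = 1*(-18) + 35/2 = -18 + 35/2 = -1/2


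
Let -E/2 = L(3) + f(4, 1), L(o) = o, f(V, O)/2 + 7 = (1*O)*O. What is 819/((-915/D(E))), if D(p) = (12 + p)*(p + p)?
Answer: -58968/61 ≈ -966.69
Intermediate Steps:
f(V, O) = -14 + 2*O**2 (f(V, O) = -14 + 2*((1*O)*O) = -14 + 2*(O*O) = -14 + 2*O**2)
E = 18 (E = -2*(3 + (-14 + 2*1**2)) = -2*(3 + (-14 + 2*1)) = -2*(3 + (-14 + 2)) = -2*(3 - 12) = -2*(-9) = 18)
D(p) = 2*p*(12 + p) (D(p) = (12 + p)*(2*p) = 2*p*(12 + p))
819/((-915/D(E))) = 819/((-915*1/(36*(12 + 18)))) = 819/((-915/(2*18*30))) = 819/((-915/1080)) = 819/((-915*1/1080)) = 819/(-61/72) = 819*(-72/61) = -58968/61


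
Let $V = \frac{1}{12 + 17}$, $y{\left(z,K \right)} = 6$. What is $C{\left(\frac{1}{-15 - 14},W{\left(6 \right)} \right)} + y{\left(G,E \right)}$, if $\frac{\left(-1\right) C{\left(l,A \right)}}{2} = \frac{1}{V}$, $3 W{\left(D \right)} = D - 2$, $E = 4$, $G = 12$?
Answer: $-52$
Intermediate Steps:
$W{\left(D \right)} = - \frac{2}{3} + \frac{D}{3}$ ($W{\left(D \right)} = \frac{D - 2}{3} = \frac{-2 + D}{3} = - \frac{2}{3} + \frac{D}{3}$)
$V = \frac{1}{29} \approx 0.034483$
$C{\left(l,A \right)} = -58$ ($C{\left(l,A \right)} = - 2 \frac{1}{\frac{1}{29}} = \left(-2\right) 29 = -58$)
$C{\left(\frac{1}{-15 - 14},W{\left(6 \right)} \right)} + y{\left(G,E \right)} = -58 + 6 = -52$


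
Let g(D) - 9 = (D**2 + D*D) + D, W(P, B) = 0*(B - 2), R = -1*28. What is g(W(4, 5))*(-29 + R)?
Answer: -513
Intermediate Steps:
R = -28
W(P, B) = 0 (W(P, B) = 0*(-2 + B) = 0)
g(D) = 9 + D + 2*D**2 (g(D) = 9 + ((D**2 + D*D) + D) = 9 + ((D**2 + D**2) + D) = 9 + (2*D**2 + D) = 9 + (D + 2*D**2) = 9 + D + 2*D**2)
g(W(4, 5))*(-29 + R) = (9 + 0 + 2*0**2)*(-29 - 28) = (9 + 0 + 2*0)*(-57) = (9 + 0 + 0)*(-57) = 9*(-57) = -513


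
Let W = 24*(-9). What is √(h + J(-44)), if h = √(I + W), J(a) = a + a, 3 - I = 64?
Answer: √(-88 + I*√277) ≈ 0.88319 + 9.4223*I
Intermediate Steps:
W = -216
I = -61 (I = 3 - 1*64 = 3 - 64 = -61)
J(a) = 2*a
h = I*√277 (h = √(-61 - 216) = √(-277) = I*√277 ≈ 16.643*I)
√(h + J(-44)) = √(I*√277 + 2*(-44)) = √(I*√277 - 88) = √(-88 + I*√277)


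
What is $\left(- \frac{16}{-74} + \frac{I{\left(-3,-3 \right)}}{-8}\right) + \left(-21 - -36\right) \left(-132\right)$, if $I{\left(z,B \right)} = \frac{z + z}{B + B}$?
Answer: $- \frac{586053}{296} \approx -1979.9$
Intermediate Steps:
$I{\left(z,B \right)} = \frac{z}{B}$ ($I{\left(z,B \right)} = \frac{2 z}{2 B} = 2 z \frac{1}{2 B} = \frac{z}{B}$)
$\left(- \frac{16}{-74} + \frac{I{\left(-3,-3 \right)}}{-8}\right) + \left(-21 - -36\right) \left(-132\right) = \left(- \frac{16}{-74} + \frac{\left(-3\right) \frac{1}{-3}}{-8}\right) + \left(-21 - -36\right) \left(-132\right) = \left(\left(-16\right) \left(- \frac{1}{74}\right) + \left(-3\right) \left(- \frac{1}{3}\right) \left(- \frac{1}{8}\right)\right) + \left(-21 + 36\right) \left(-132\right) = \left(\frac{8}{37} + 1 \left(- \frac{1}{8}\right)\right) + 15 \left(-132\right) = \left(\frac{8}{37} - \frac{1}{8}\right) - 1980 = \frac{27}{296} - 1980 = - \frac{586053}{296}$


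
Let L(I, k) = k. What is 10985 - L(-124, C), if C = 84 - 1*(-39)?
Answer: 10862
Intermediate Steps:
C = 123 (C = 84 + 39 = 123)
10985 - L(-124, C) = 10985 - 1*123 = 10985 - 123 = 10862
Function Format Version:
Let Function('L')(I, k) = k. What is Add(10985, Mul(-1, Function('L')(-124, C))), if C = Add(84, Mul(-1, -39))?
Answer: 10862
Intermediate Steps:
C = 123 (C = Add(84, 39) = 123)
Add(10985, Mul(-1, Function('L')(-124, C))) = Add(10985, Mul(-1, 123)) = Add(10985, -123) = 10862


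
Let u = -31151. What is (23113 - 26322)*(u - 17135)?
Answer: 154949774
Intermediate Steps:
(23113 - 26322)*(u - 17135) = (23113 - 26322)*(-31151 - 17135) = -3209*(-48286) = 154949774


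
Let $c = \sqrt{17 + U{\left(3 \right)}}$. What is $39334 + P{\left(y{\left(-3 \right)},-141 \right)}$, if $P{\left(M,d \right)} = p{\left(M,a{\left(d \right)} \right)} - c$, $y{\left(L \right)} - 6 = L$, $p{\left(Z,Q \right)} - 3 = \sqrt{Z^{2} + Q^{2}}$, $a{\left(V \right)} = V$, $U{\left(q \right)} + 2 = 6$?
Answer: $39337 - \sqrt{21} + 3 \sqrt{2210} \approx 39473.0$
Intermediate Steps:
$U{\left(q \right)} = 4$ ($U{\left(q \right)} = -2 + 6 = 4$)
$p{\left(Z,Q \right)} = 3 + \sqrt{Q^{2} + Z^{2}}$ ($p{\left(Z,Q \right)} = 3 + \sqrt{Z^{2} + Q^{2}} = 3 + \sqrt{Q^{2} + Z^{2}}$)
$y{\left(L \right)} = 6 + L$
$c = \sqrt{21}$ ($c = \sqrt{17 + 4} = \sqrt{21} \approx 4.5826$)
$P{\left(M,d \right)} = 3 + \sqrt{M^{2} + d^{2}} - \sqrt{21}$ ($P{\left(M,d \right)} = \left(3 + \sqrt{d^{2} + M^{2}}\right) - \sqrt{21} = \left(3 + \sqrt{M^{2} + d^{2}}\right) - \sqrt{21} = 3 + \sqrt{M^{2} + d^{2}} - \sqrt{21}$)
$39334 + P{\left(y{\left(-3 \right)},-141 \right)} = 39334 + \left(3 + \sqrt{\left(6 - 3\right)^{2} + \left(-141\right)^{2}} - \sqrt{21}\right) = 39334 + \left(3 + \sqrt{3^{2} + 19881} - \sqrt{21}\right) = 39334 + \left(3 + \sqrt{9 + 19881} - \sqrt{21}\right) = 39334 + \left(3 + \sqrt{19890} - \sqrt{21}\right) = 39334 + \left(3 + 3 \sqrt{2210} - \sqrt{21}\right) = 39334 + \left(3 - \sqrt{21} + 3 \sqrt{2210}\right) = 39337 - \sqrt{21} + 3 \sqrt{2210}$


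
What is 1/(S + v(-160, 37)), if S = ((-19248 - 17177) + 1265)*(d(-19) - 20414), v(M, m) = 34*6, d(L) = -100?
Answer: 1/721272444 ≈ 1.3864e-9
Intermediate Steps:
v(M, m) = 204
S = 721272240 (S = ((-19248 - 17177) + 1265)*(-100 - 20414) = (-36425 + 1265)*(-20514) = -35160*(-20514) = 721272240)
1/(S + v(-160, 37)) = 1/(721272240 + 204) = 1/721272444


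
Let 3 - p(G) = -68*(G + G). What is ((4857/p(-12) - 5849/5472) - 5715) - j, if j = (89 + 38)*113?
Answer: -19878020237/990432 ≈ -20070.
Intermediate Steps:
p(G) = 3 + 136*G (p(G) = 3 - (-68)*(G + G) = 3 - (-68)*2*G = 3 - (-136)*G = 3 + 136*G)
j = 14351 (j = 127*113 = 14351)
((4857/p(-12) - 5849/5472) - 5715) - j = ((4857/(3 + 136*(-12)) - 5849/5472) - 5715) - 1*14351 = ((4857/(3 - 1632) - 5849*1/5472) - 5715) - 14351 = ((4857/(-1629) - 5849/5472) - 5715) - 14351 = ((4857*(-1/1629) - 5849/5472) - 5715) - 14351 = ((-1619/543 - 5849/5472) - 5715) - 14351 = (-4011725/990432 - 5715) - 14351 = -5664330605/990432 - 14351 = -19878020237/990432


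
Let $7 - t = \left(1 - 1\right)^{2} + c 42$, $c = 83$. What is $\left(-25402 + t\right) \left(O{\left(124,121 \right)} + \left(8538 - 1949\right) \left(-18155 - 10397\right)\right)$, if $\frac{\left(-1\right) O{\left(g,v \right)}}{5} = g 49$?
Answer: $5434234750548$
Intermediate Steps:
$O{\left(g,v \right)} = - 245 g$ ($O{\left(g,v \right)} = - 5 g 49 = - 5 \cdot 49 g = - 245 g$)
$t = -3479$ ($t = 7 - \left(\left(1 - 1\right)^{2} + 83 \cdot 42\right) = 7 - \left(0^{2} + 3486\right) = 7 - \left(0 + 3486\right) = 7 - 3486 = -3479$)
$\left(-25402 + t\right) \left(O{\left(124,121 \right)} + \left(8538 - 1949\right) \left(-18155 - 10397\right)\right) = \left(-25402 - 3479\right) \left(\left(-245\right) 124 + \left(8538 - 1949\right) \left(-18155 - 10397\right)\right) = - 28881 \left(-30380 + 6589 \left(-28552\right)\right) = - 28881 \left(-30380 - 188129128\right) = \left(-28881\right) \left(-188159508\right) = 5434234750548$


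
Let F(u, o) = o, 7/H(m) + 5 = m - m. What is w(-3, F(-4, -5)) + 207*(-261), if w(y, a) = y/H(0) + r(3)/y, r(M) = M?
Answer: -378181/7 ≈ -54026.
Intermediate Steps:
H(m) = -7/5 (H(m) = 7/(-5 + (m - m)) = 7/(-5 + 0) = 7/(-5) = 7*(-⅕) = -7/5)
w(y, a) = 3/y - 5*y/7 (w(y, a) = y/(-7/5) + 3/y = y*(-5/7) + 3/y = -5*y/7 + 3/y = 3/y - 5*y/7)
w(-3, F(-4, -5)) + 207*(-261) = (3/(-3) - 5/7*(-3)) + 207*(-261) = (3*(-⅓) + 15/7) - 54027 = (-1 + 15/7) - 54027 = 8/7 - 54027 = -378181/7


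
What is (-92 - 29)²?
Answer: 14641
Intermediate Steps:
(-92 - 29)² = (-121)² = 14641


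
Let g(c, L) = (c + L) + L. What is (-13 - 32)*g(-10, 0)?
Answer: 450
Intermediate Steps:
g(c, L) = c + 2*L (g(c, L) = (L + c) + L = c + 2*L)
(-13 - 32)*g(-10, 0) = (-13 - 32)*(-10 + 2*0) = -45*(-10 + 0) = -45*(-10) = 450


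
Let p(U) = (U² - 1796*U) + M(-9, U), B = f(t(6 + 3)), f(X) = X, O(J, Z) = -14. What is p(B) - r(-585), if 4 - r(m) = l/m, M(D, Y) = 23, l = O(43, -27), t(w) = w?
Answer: -9397426/585 ≈ -16064.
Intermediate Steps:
l = -14
B = 9 (B = 6 + 3 = 9)
p(U) = 23 + U² - 1796*U (p(U) = (U² - 1796*U) + 23 = 23 + U² - 1796*U)
r(m) = 4 + 14/m (r(m) = 4 - (-14)/m = 4 + 14/m)
p(B) - r(-585) = (23 + 9² - 1796*9) - (4 + 14/(-585)) = (23 + 81 - 16164) - (4 + 14*(-1/585)) = -16060 - (4 - 14/585) = -16060 - 1*2326/585 = -16060 - 2326/585 = -9397426/585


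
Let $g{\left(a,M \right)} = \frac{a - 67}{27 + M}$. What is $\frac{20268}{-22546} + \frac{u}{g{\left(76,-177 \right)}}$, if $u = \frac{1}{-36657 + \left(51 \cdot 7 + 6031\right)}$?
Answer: $- \frac{919674488}{1023667311} \approx -0.89841$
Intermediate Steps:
$g{\left(a,M \right)} = \frac{-67 + a}{27 + M}$
$u = - \frac{1}{30269}$ ($u = \frac{1}{-36657 + \left(357 + 6031\right)} = \frac{1}{-36657 + 6388} = \frac{1}{-30269} = - \frac{1}{30269} \approx -3.3037 \cdot 10^{-5}$)
$\frac{20268}{-22546} + \frac{u}{g{\left(76,-177 \right)}} = \frac{20268}{-22546} - \frac{1}{30269 \frac{-67 + 76}{27 - 177}} = 20268 \left(- \frac{1}{22546}\right) - \frac{1}{30269 \frac{1}{-150} \cdot 9} = - \frac{10134}{11273} - \frac{1}{30269 \left(\left(- \frac{1}{150}\right) 9\right)} = - \frac{10134}{11273} - \frac{1}{30269 \left(- \frac{3}{50}\right)} = - \frac{10134}{11273} - - \frac{50}{90807} = - \frac{10134}{11273} + \frac{50}{90807} = - \frac{919674488}{1023667311}$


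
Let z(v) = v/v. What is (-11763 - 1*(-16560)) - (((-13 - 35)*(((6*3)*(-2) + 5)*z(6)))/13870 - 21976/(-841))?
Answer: 27824681731/5832335 ≈ 4770.8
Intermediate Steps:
z(v) = 1
(-11763 - 1*(-16560)) - (((-13 - 35)*(((6*3)*(-2) + 5)*z(6)))/13870 - 21976/(-841)) = (-11763 - 1*(-16560)) - (((-13 - 35)*(((6*3)*(-2) + 5)*1))/13870 - 21976/(-841)) = (-11763 + 16560) - (-48*(18*(-2) + 5)*(1/13870) - 21976*(-1/841)) = 4797 - (-48*(-36 + 5)*(1/13870) + 21976/841) = 4797 - (-(-1488)*(1/13870) + 21976/841) = 4797 - (-48*(-31)*(1/13870) + 21976/841) = 4797 - (1488*(1/13870) + 21976/841) = 4797 - (744/6935 + 21976/841) = 4797 - 1*153029264/5832335 = 4797 - 153029264/5832335 = 27824681731/5832335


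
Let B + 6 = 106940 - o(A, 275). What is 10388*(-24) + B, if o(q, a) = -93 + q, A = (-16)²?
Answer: -142541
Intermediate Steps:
A = 256
B = 106771 (B = -6 + (106940 - (-93 + 256)) = -6 + (106940 - 1*163) = -6 + (106940 - 163) = -6 + 106777 = 106771)
10388*(-24) + B = 10388*(-24) + 106771 = -249312 + 106771 = -142541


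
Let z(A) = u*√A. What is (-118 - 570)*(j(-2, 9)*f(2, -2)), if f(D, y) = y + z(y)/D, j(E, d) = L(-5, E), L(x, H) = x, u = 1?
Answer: -6880 + 1720*I*√2 ≈ -6880.0 + 2432.4*I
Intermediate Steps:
j(E, d) = -5
z(A) = √A (z(A) = 1*√A = √A)
f(D, y) = y + √y/D
(-118 - 570)*(j(-2, 9)*f(2, -2)) = (-118 - 570)*(-5*(-2 + √(-2)/2)) = -(-3440)*(-2 + (I*√2)/2) = -(-3440)*(-2 + I*√2/2) = -688*(10 - 5*I*√2/2) = -6880 + 1720*I*√2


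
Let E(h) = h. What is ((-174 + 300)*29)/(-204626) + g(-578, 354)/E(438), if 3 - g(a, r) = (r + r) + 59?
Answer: -39483679/22406547 ≈ -1.7621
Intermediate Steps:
g(a, r) = -56 - 2*r (g(a, r) = 3 - ((r + r) + 59) = 3 - (2*r + 59) = 3 - (59 + 2*r) = 3 + (-59 - 2*r) = -56 - 2*r)
((-174 + 300)*29)/(-204626) + g(-578, 354)/E(438) = ((-174 + 300)*29)/(-204626) + (-56 - 2*354)/438 = (126*29)*(-1/204626) + (-56 - 708)*(1/438) = 3654*(-1/204626) - 764*1/438 = -1827/102313 - 382/219 = -39483679/22406547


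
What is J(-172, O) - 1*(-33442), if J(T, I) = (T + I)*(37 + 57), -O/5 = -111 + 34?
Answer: 53464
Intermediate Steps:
O = 385 (O = -5*(-111 + 34) = -5*(-77) = 385)
J(T, I) = 94*I + 94*T (J(T, I) = (I + T)*94 = 94*I + 94*T)
J(-172, O) - 1*(-33442) = (94*385 + 94*(-172)) - 1*(-33442) = (36190 - 16168) + 33442 = 20022 + 33442 = 53464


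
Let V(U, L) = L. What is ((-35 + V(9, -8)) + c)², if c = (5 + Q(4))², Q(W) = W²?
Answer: 158404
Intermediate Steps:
c = 441 (c = (5 + 4²)² = (5 + 16)² = 21² = 441)
((-35 + V(9, -8)) + c)² = ((-35 - 8) + 441)² = (-43 + 441)² = 398² = 158404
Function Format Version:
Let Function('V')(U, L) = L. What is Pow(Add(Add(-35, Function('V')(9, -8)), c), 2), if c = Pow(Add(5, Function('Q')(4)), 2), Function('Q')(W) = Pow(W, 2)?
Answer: 158404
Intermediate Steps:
c = 441 (c = Pow(Add(5, Pow(4, 2)), 2) = Pow(Add(5, 16), 2) = Pow(21, 2) = 441)
Pow(Add(Add(-35, Function('V')(9, -8)), c), 2) = Pow(Add(Add(-35, -8), 441), 2) = Pow(Add(-43, 441), 2) = Pow(398, 2) = 158404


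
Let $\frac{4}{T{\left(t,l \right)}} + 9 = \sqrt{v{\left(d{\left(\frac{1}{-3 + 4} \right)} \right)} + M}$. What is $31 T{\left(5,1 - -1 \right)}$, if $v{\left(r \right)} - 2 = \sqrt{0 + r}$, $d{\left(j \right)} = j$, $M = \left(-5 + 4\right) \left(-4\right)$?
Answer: $- \frac{558}{37} - \frac{62 \sqrt{7}}{37} \approx -19.514$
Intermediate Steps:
$M = 4$ ($M = \left(-1\right) \left(-4\right) = 4$)
$v{\left(r \right)} = 2 + \sqrt{r}$ ($v{\left(r \right)} = 2 + \sqrt{0 + r} = 2 + \sqrt{r}$)
$T{\left(t,l \right)} = \frac{4}{-9 + \sqrt{7}}$ ($T{\left(t,l \right)} = \frac{4}{-9 + \sqrt{\left(2 + \sqrt{\frac{1}{-3 + 4}}\right) + 4}} = \frac{4}{-9 + \sqrt{\left(2 + \sqrt{1^{-1}}\right) + 4}} = \frac{4}{-9 + \sqrt{\left(2 + \sqrt{1}\right) + 4}} = \frac{4}{-9 + \sqrt{\left(2 + 1\right) + 4}} = \frac{4}{-9 + \sqrt{3 + 4}} = \frac{4}{-9 + \sqrt{7}}$)
$31 T{\left(5,1 - -1 \right)} = 31 \left(- \frac{18}{37} - \frac{2 \sqrt{7}}{37}\right) = - \frac{558}{37} - \frac{62 \sqrt{7}}{37}$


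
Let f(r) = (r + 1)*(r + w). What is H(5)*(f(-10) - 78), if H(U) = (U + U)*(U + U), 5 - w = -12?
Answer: -14100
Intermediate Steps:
w = 17 (w = 5 - 1*(-12) = 5 + 12 = 17)
f(r) = (1 + r)*(17 + r) (f(r) = (r + 1)*(r + 17) = (1 + r)*(17 + r))
H(U) = 4*U² (H(U) = (2*U)*(2*U) = 4*U²)
H(5)*(f(-10) - 78) = (4*5²)*((17 + (-10)² + 18*(-10)) - 78) = (4*25)*((17 + 100 - 180) - 78) = 100*(-63 - 78) = 100*(-141) = -14100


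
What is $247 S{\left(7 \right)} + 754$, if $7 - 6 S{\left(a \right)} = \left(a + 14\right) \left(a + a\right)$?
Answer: $- \frac{66365}{6} \approx -11061.0$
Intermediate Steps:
$S{\left(a \right)} = \frac{7}{6} - \frac{a \left(14 + a\right)}{3}$ ($S{\left(a \right)} = \frac{7}{6} - \frac{\left(a + 14\right) \left(a + a\right)}{6} = \frac{7}{6} - \frac{\left(14 + a\right) 2 a}{6} = \frac{7}{6} - \frac{2 a \left(14 + a\right)}{6} = \frac{7}{6} - \frac{a \left(14 + a\right)}{3}$)
$247 S{\left(7 \right)} + 754 = 247 \left(\frac{7}{6} - \frac{98}{3} - \frac{7^{2}}{3}\right) + 754 = 247 \left(\frac{7}{6} - \frac{98}{3} - \frac{49}{3}\right) + 754 = 247 \left(- \frac{287}{6}\right) + 754 = - \frac{70889}{6} + 754 = - \frac{66365}{6}$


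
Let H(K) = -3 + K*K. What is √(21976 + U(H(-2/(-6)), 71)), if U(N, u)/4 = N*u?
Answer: 40*√119/3 ≈ 145.45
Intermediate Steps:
H(K) = -3 + K²
U(N, u) = 4*N*u (U(N, u) = 4*(N*u) = 4*N*u)
√(21976 + U(H(-2/(-6)), 71)) = √(21976 + 4*(-3 + (-2/(-6))²)*71) = √(21976 + 4*(-3 + (-2*(-⅙))²)*71) = √(21976 + 4*(-3 + (⅓)²)*71) = √(21976 + 4*(-3 + ⅑)*71) = √(21976 + 4*(-26/9)*71) = √(21976 - 7384/9) = √(190400/9) = 40*√119/3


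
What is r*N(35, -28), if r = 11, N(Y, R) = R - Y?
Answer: -693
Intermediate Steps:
r*N(35, -28) = 11*(-28 - 1*35) = 11*(-28 - 35) = 11*(-63) = -693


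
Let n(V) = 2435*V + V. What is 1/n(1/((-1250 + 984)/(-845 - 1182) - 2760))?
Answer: -2797127/2468886 ≈ -1.1330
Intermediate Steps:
n(V) = 2436*V
1/n(1/((-1250 + 984)/(-845 - 1182) - 2760)) = 1/(2436/((-1250 + 984)/(-845 - 1182) - 2760)) = 1/(2436/(-266/(-2027) - 2760)) = 1/(2436/(-266*(-1/2027) - 2760)) = 1/(2436/(266/2027 - 2760)) = 1/(2436/(-5594254/2027)) = 1/(2436*(-2027/5594254)) = 1/(-2468886/2797127) = -2797127/2468886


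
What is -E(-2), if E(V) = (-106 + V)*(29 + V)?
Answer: 2916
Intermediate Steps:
-E(-2) = -(-3074 + (-2)**2 - 77*(-2)) = -(-3074 + 4 + 154) = -1*(-2916) = 2916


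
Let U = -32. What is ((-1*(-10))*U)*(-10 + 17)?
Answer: -2240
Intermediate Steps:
((-1*(-10))*U)*(-10 + 17) = (-1*(-10)*(-32))*(-10 + 17) = (10*(-32))*7 = -320*7 = -2240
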